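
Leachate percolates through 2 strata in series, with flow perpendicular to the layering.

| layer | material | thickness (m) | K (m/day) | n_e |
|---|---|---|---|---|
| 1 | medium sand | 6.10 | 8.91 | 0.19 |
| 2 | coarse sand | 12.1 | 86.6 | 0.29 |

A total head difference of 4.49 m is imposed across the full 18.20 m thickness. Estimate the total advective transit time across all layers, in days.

With flow normal to the layers, continuity requires the same specific discharge q through every layer.
Σ(b_i/K_i) = 6.10/8.91 + 12.1/86.6 = 0.8243 d.
q = Δh / Σ(b_i/K_i) = 4.49 / 0.8243 = 5.447 m/day.
In each layer the seepage velocity is v_i = q/n_i, so the layer transit time is t_i = b_i·n_i / q:
  layer 1 (medium sand): t_1 = 6.10 × 0.19 / 5.447 = 0.2128 d
  layer 2 (coarse sand): t_2 = 12.1 × 0.29 / 5.447 = 0.6442 d
Total t = Σ t_i = 0.8570 days.

0.857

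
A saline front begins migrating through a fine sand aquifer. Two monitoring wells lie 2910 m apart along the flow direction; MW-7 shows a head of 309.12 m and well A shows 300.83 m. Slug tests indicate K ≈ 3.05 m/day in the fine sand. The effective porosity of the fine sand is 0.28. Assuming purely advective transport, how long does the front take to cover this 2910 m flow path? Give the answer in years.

Hydraulic gradient i = (309.12 − 300.83) / 2910 = 8.29 / 2910 = 0.002849.
Darcy flux q = K · i = 3.050 × 0.002849 = 0.008689 m/day.
Seepage velocity v = q / n_e = 0.008689 / 0.28 = 0.03103 m/day.
Travel time t = L / v = 2910 / 0.03103 = 93776 days = 256.7 years.

257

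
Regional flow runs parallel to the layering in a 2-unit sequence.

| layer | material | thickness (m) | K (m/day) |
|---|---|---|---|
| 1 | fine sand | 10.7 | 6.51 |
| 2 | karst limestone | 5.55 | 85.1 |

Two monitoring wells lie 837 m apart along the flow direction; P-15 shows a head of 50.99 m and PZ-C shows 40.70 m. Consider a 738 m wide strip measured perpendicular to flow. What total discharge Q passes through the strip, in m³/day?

4920

Flow is parallel to layering, so each bed carries its own Darcy discharge and the transmissivities add.
Σ(K_i·b_i) = 6.51×10.7 + 85.1×5.55 = 542.0 m²/day.
Hydraulic gradient i = (50.99 − 40.70) / 837 = 10.29 / 837 = 0.01229.
Q = Σ(K_i·b_i) · W · i = 542.0 × 738 × 0.01229 = 4917 m³/day.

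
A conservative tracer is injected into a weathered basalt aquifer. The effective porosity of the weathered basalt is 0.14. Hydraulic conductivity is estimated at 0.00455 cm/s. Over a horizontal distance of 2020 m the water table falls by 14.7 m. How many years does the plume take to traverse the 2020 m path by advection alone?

Convert K: 0.00455 cm/s × 864 = 3.931 m/day.
Hydraulic gradient i = Δh / L = 14.7 / 2020 = 0.007277.
Darcy flux q = K · i = 3.931 × 0.007277 = 0.02861 m/day.
Seepage velocity v = q / n_e = 0.02861 / 0.14 = 0.2043 m/day.
Travel time t = L / v = 2020 / 0.2043 = 9885 days = 27.06 years.

27.1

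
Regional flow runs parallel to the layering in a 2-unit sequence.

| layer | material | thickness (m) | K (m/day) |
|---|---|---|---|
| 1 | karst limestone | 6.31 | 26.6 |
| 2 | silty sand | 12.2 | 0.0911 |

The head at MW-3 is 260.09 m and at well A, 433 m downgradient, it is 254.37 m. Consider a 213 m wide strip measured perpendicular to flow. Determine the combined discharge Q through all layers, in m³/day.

Flow is parallel to layering, so each bed carries its own Darcy discharge and the transmissivities add.
Σ(K_i·b_i) = 26.6×6.31 + 0.0911×12.2 = 169.0 m²/day.
Hydraulic gradient i = (260.09 − 254.37) / 433 = 5.72 / 433 = 0.01321.
Q = Σ(K_i·b_i) · W · i = 169.0 × 213 × 0.01321 = 475.4 m³/day.

475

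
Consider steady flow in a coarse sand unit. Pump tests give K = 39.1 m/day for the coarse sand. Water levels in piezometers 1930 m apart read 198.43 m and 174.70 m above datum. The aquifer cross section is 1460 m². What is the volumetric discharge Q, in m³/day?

Hydraulic gradient i = (198.43 − 174.70) / 1930 = 23.73 / 1930 = 0.01230.
Darcy's law: Q = K · A · i = 39.10 × 1460 × 0.01230 = 701.9 m³/day.

702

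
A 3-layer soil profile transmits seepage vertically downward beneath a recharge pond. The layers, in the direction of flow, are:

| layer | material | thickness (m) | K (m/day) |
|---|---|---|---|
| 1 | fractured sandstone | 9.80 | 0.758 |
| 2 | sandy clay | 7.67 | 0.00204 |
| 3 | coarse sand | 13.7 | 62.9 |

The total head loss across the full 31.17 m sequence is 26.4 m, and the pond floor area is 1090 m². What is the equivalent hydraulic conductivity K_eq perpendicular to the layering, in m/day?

Flow is perpendicular to layering, so the layers act in series and the equivalent K is the thickness-weighted harmonic mean.
Total thickness L = 9.80 + 7.67 + 13.7 = 31.17 m.
Σ(b_i/K_i) = 9.80/0.758 + 7.67/0.00204 + 13.7/62.9 = 3773 d.
K_eq = L / Σ(b_i/K_i) = 31.17 / 3773 = 0.008261 m/day.

0.00826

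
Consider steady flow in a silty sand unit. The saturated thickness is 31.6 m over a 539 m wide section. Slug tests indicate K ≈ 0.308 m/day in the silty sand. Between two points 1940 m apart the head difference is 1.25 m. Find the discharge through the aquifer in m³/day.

Cross-sectional area A = 539 × 31.6 = 17032 m².
Hydraulic gradient i = Δh / L = 1.25 / 1940 = 0.0006443.
Darcy's law: Q = K · A · i = 0.3080 × 17032 × 0.0006443 = 3.380 m³/day.

3.38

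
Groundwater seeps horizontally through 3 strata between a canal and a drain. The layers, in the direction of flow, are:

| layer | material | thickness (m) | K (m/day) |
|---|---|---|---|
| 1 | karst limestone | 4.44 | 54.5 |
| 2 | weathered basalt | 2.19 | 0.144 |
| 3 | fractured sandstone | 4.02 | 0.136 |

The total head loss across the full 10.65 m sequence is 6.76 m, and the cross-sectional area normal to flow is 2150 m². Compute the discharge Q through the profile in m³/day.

324

Flow is perpendicular to layering, so the layers act in series and the equivalent K is the thickness-weighted harmonic mean.
Total thickness L = 4.44 + 2.19 + 4.02 = 10.65 m.
Σ(b_i/K_i) = 4.44/54.5 + 2.19/0.144 + 4.02/0.136 = 44.85 d.
K_eq = L / Σ(b_i/K_i) = 10.65 / 44.85 = 0.2375 m/day.
Q = K_eq · A · (Δh/L) = 0.2375 × 2150 × (6.76/10.65) = 324.1 m³/day.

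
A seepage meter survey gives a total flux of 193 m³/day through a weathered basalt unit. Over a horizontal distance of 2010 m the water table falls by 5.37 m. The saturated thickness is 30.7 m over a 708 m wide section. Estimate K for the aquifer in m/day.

3.32

Cross-sectional area A = 708 × 30.7 = 21736 m².
Hydraulic gradient i = Δh / L = 5.37 / 2010 = 0.002672.
From Q = K·A·i, K = Q / (A·i) = 193 / (21736 × 0.002672) = 3.324 m/day.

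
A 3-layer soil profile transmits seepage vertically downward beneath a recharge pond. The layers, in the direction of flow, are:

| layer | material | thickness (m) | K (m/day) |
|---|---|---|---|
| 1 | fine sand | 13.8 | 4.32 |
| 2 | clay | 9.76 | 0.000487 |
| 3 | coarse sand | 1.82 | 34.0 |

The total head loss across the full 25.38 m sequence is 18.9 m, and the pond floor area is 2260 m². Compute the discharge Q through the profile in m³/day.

Flow is perpendicular to layering, so the layers act in series and the equivalent K is the thickness-weighted harmonic mean.
Total thickness L = 13.8 + 9.76 + 1.82 = 25.38 m.
Σ(b_i/K_i) = 13.8/4.32 + 9.76/0.000487 + 1.82/34.0 = 20044 d.
K_eq = L / Σ(b_i/K_i) = 25.38 / 20044 = 0.001266 m/day.
Q = K_eq · A · (Δh/L) = 0.001266 × 2260 × (18.9/25.38) = 2.131 m³/day.

2.13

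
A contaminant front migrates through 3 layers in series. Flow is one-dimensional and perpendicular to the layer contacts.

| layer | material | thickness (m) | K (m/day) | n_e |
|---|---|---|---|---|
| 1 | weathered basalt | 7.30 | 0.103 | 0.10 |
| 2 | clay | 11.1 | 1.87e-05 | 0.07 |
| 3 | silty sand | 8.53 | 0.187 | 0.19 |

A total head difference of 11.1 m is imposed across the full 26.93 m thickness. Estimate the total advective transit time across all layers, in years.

458

With flow normal to the layers, continuity requires the same specific discharge q through every layer.
Σ(b_i/K_i) = 7.30/0.103 + 11.1/1.87e-05 + 8.53/0.187 = 5.937e+05 d.
q = Δh / Σ(b_i/K_i) = 11.1 / 5.937e+05 = 1.870e-05 m/day.
In each layer the seepage velocity is v_i = q/n_i, so the layer transit time is t_i = b_i·n_i / q:
  layer 1 (weathered basalt): t_1 = 7.30 × 0.10 / 1.870e-05 = 39045 d
  layer 2 (clay): t_2 = 11.1 × 0.07 / 1.870e-05 = 41559 d
  layer 3 (silty sand): t_3 = 8.53 × 0.19 / 1.870e-05 = 86685 d
Total t = Σ t_i = 1.673e+05 days = 458.0 years.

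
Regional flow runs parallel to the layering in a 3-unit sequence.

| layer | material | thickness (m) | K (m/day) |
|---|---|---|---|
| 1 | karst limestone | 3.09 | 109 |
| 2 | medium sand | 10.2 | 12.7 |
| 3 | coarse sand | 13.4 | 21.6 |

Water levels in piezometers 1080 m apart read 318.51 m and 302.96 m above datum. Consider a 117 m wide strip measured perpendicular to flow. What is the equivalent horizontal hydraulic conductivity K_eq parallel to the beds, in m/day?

Flow is parallel to layering, so each bed carries its own Darcy discharge and the transmissivities add.
Σ(K_i·b_i) = 109×3.09 + 12.7×10.2 + 21.6×13.4 = 755.8 m²/day.
Total thickness b = 26.69 m, so K_eq = Σ(K_i·b_i)/b = 28.32 m/day.

28.3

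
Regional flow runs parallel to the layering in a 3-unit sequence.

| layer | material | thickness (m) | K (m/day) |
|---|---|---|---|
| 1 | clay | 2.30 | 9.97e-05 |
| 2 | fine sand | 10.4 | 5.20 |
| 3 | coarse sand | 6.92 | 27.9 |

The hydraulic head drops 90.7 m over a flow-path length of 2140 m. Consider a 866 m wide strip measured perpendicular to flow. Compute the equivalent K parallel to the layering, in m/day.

Flow is parallel to layering, so each bed carries its own Darcy discharge and the transmissivities add.
Σ(K_i·b_i) = 9.97e-05×2.30 + 5.20×10.4 + 27.9×6.92 = 247.1 m²/day.
Total thickness b = 19.62 m, so K_eq = Σ(K_i·b_i)/b = 12.60 m/day.

12.6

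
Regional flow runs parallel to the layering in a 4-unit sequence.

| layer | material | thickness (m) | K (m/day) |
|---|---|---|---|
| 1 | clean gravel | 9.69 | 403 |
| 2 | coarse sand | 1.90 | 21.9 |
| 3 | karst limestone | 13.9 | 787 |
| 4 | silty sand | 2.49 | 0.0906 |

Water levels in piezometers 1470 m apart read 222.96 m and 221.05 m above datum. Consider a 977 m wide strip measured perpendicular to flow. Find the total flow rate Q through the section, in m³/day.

Flow is parallel to layering, so each bed carries its own Darcy discharge and the transmissivities add.
Σ(K_i·b_i) = 403×9.69 + 21.9×1.90 + 787×13.9 + 0.0906×2.49 = 14886 m²/day.
Hydraulic gradient i = (222.96 − 221.05) / 1470 = 1.91 / 1470 = 0.001299.
Q = Σ(K_i·b_i) · W · i = 14886 × 977 × 0.001299 = 18897 m³/day.

18900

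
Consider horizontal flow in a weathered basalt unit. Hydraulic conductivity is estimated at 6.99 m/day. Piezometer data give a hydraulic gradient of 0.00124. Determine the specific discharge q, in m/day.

0.00867

Hydraulic gradient i = 0.00124.
Specific discharge q = K · i = 6.990 × 0.001240 = 0.008668 m/day.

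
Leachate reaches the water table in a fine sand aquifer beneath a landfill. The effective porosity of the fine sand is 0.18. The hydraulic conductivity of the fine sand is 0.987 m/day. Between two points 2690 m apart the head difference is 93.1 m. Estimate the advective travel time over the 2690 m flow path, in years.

Hydraulic gradient i = Δh / L = 93.1 / 2690 = 0.03461.
Darcy flux q = K · i = 0.9870 × 0.03461 = 0.03416 m/day.
Seepage velocity v = q / n_e = 0.03416 / 0.18 = 0.1898 m/day.
Travel time t = L / v = 2690 / 0.1898 = 14175 days = 38.81 years.

38.8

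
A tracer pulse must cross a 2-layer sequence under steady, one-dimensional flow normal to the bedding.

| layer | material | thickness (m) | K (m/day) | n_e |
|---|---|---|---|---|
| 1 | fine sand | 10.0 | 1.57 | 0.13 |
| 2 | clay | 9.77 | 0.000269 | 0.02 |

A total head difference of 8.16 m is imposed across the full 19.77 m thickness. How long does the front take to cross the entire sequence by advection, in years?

With flow normal to the layers, continuity requires the same specific discharge q through every layer.
Σ(b_i/K_i) = 10.0/1.57 + 9.77/0.000269 = 36326 d.
q = Δh / Σ(b_i/K_i) = 8.16 / 36326 = 0.0002246 m/day.
In each layer the seepage velocity is v_i = q/n_i, so the layer transit time is t_i = b_i·n_i / q:
  layer 1 (fine sand): t_1 = 10.0 × 0.13 / 0.0002246 = 5787 d
  layer 2 (clay): t_2 = 9.77 × 0.02 / 0.0002246 = 869.9 d
Total t = Σ t_i = 6657 days = 18.23 years.

18.2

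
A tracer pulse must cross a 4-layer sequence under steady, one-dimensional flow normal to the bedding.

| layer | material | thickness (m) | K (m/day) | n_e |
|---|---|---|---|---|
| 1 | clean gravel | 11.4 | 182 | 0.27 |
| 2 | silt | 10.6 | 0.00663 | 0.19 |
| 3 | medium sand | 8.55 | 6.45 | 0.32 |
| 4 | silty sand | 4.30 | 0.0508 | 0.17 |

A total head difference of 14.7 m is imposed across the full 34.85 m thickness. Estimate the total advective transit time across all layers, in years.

With flow normal to the layers, continuity requires the same specific discharge q through every layer.
Σ(b_i/K_i) = 11.4/182 + 10.6/0.00663 + 8.55/6.45 + 4.30/0.0508 = 1685 d.
q = Δh / Σ(b_i/K_i) = 14.7 / 1685 = 0.008725 m/day.
In each layer the seepage velocity is v_i = q/n_i, so the layer transit time is t_i = b_i·n_i / q:
  layer 1 (clean gravel): t_1 = 11.4 × 0.27 / 0.008725 = 352.8 d
  layer 2 (silt): t_2 = 10.6 × 0.19 / 0.008725 = 230.8 d
  layer 3 (medium sand): t_3 = 8.55 × 0.32 / 0.008725 = 313.6 d
  layer 4 (silty sand): t_4 = 4.30 × 0.17 / 0.008725 = 83.78 d
Total t = Σ t_i = 981.0 days = 2.686 years.

2.69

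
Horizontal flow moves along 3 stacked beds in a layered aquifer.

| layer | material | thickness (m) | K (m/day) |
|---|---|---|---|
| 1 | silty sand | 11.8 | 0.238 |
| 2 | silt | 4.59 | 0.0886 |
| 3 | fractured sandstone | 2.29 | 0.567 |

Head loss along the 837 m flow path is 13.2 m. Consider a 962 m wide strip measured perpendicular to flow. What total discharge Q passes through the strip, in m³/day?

68.5

Flow is parallel to layering, so each bed carries its own Darcy discharge and the transmissivities add.
Σ(K_i·b_i) = 0.238×11.8 + 0.0886×4.59 + 0.567×2.29 = 4.514 m²/day.
Hydraulic gradient i = Δh / L = 13.2 / 837 = 0.01577.
Q = Σ(K_i·b_i) · W · i = 4.514 × 962 × 0.01577 = 68.48 m³/day.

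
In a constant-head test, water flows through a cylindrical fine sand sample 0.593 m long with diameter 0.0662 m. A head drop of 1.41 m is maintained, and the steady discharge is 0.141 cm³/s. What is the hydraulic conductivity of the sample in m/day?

Cross-sectional area A = π·(d/2)² = π × (0.0662/2)² = 0.003442 m².
Convert discharge: 0.141 cm³/s = 1.410e-07 m³/s.
Darcy's law rearranged: K = Q·L / (A·Δh) = 1.410e-07 × 0.593 / (0.003442 × 1.41) = 1.723e-05 m/s = 1.489 m/day.

1.49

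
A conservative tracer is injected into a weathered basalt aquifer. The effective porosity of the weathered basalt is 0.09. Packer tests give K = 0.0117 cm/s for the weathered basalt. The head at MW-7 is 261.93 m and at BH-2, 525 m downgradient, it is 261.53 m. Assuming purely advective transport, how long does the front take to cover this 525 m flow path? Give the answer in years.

16.8

Convert K: 0.0117 cm/s × 864 = 10.11 m/day.
Hydraulic gradient i = (261.93 − 261.53) / 525 = 0.4 / 525 = 0.0007619.
Darcy flux q = K · i = 10.11 × 0.0007619 = 0.007702 m/day.
Seepage velocity v = q / n_e = 0.007702 / 0.09 = 0.08558 m/day.
Travel time t = L / v = 525 / 0.08558 = 6135 days = 16.80 years.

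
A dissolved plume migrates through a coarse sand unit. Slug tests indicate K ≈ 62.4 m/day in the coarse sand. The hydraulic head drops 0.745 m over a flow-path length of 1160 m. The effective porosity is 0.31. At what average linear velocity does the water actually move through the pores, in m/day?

Hydraulic gradient i = Δh / L = 0.745 / 1160 = 0.0006422.
Darcy flux q = K · i = 62.40 × 0.0006422 = 0.04008 m/day.
Seepage velocity v = q / n_e = 0.04008 / 0.31 = 0.1293 m/day.

0.129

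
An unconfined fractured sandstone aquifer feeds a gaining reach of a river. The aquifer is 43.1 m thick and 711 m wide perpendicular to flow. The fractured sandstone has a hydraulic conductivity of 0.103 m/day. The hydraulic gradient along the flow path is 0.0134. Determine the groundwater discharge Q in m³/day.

42.3

Cross-sectional area A = 711 × 43.1 = 30644 m².
Hydraulic gradient i = 0.0134.
Darcy's law: Q = K · A · i = 0.1030 × 30644 × 0.01340 = 42.29 m³/day.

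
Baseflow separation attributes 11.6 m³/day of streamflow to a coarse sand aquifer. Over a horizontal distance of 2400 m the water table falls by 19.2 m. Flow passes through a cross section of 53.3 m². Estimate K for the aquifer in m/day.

27.2

Hydraulic gradient i = Δh / L = 19.2 / 2400 = 0.008000.
From Q = K·A·i, K = Q / (A·i) = 11.6 / (53.30 × 0.008000) = 27.20 m/day.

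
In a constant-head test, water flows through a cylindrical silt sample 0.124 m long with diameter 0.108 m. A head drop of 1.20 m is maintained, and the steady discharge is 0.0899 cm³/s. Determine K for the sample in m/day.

0.0876

Cross-sectional area A = π·(d/2)² = π × (0.108/2)² = 0.009161 m².
Convert discharge: 0.0899 cm³/s = 8.990e-08 m³/s.
Darcy's law rearranged: K = Q·L / (A·Δh) = 8.990e-08 × 0.124 / (0.009161 × 1.20) = 1.014e-06 m/s = 0.08761 m/day.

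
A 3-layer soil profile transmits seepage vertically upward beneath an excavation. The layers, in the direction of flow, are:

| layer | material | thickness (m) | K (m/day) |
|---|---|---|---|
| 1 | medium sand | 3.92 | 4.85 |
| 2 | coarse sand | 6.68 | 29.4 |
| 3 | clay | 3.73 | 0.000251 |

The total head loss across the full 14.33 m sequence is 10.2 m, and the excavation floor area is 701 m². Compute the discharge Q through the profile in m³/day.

0.481

Flow is perpendicular to layering, so the layers act in series and the equivalent K is the thickness-weighted harmonic mean.
Total thickness L = 3.92 + 6.68 + 3.73 = 14.33 m.
Σ(b_i/K_i) = 3.92/4.85 + 6.68/29.4 + 3.73/0.000251 = 14862 d.
K_eq = L / Σ(b_i/K_i) = 14.33 / 14862 = 0.0009642 m/day.
Q = K_eq · A · (Δh/L) = 0.0009642 × 701 × (10.2/14.33) = 0.4811 m³/day.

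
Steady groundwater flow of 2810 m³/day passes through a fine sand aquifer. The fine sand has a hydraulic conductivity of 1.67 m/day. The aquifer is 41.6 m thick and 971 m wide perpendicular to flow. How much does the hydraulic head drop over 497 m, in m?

Cross-sectional area A = 971 × 41.6 = 40394 m².
From Q = K·A·i, i = Q / (K·A) = 2810 / (1.670 × 40394) = 0.04166.
Head loss Δh = i · L = 0.04166 × 497 = 20.70 m.

20.7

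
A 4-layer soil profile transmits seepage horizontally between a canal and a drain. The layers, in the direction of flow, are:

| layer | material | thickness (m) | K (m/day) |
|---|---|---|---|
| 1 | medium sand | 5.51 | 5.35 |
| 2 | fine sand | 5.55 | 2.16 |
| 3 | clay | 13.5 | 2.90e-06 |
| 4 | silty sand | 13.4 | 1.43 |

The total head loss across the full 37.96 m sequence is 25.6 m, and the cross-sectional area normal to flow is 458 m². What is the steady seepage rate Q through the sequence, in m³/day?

Flow is perpendicular to layering, so the layers act in series and the equivalent K is the thickness-weighted harmonic mean.
Total thickness L = 5.51 + 5.55 + 13.5 + 13.4 = 37.96 m.
Σ(b_i/K_i) = 5.51/5.35 + 5.55/2.16 + 13.5/2.90e-06 + 13.4/1.43 = 4.655e+06 d.
K_eq = L / Σ(b_i/K_i) = 37.96 / 4.655e+06 = 8.154e-06 m/day.
Q = K_eq · A · (Δh/L) = 8.154e-06 × 458 × (25.6/37.96) = 0.002519 m³/day.

0.00252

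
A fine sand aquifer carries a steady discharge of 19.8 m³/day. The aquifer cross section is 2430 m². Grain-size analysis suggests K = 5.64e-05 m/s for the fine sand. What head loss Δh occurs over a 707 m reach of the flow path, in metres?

Convert K: 5.64e-05 m/s × 86400 = 4.873 m/day.
From Q = K·A·i, i = Q / (K·A) = 19.8 / (4.873 × 2430) = 0.001672.
Head loss Δh = i · L = 0.001672 × 707 = 1.182 m.

1.18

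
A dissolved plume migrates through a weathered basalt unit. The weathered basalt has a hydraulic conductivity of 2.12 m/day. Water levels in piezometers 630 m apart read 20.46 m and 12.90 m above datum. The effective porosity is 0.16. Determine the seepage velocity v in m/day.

0.159

Hydraulic gradient i = (20.46 − 12.90) / 630 = 7.56 / 630 = 0.01200.
Darcy flux q = K · i = 2.120 × 0.01200 = 0.02544 m/day.
Seepage velocity v = q / n_e = 0.02544 / 0.16 = 0.1590 m/day.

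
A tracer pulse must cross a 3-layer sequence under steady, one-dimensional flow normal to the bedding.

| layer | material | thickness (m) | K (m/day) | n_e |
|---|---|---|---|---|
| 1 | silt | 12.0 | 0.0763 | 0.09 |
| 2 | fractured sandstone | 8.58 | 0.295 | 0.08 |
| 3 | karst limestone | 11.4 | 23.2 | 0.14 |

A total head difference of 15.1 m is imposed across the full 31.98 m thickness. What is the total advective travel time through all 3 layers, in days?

With flow normal to the layers, continuity requires the same specific discharge q through every layer.
Σ(b_i/K_i) = 12.0/0.0763 + 8.58/0.295 + 11.4/23.2 = 186.9 d.
q = Δh / Σ(b_i/K_i) = 15.1 / 186.9 = 0.08081 m/day.
In each layer the seepage velocity is v_i = q/n_i, so the layer transit time is t_i = b_i·n_i / q:
  layer 1 (silt): t_1 = 12.0 × 0.09 / 0.08081 = 13.36 d
  layer 2 (fractured sandstone): t_2 = 8.58 × 0.08 / 0.08081 = 8.494 d
  layer 3 (karst limestone): t_3 = 11.4 × 0.14 / 0.08081 = 19.75 d
Total t = Σ t_i = 41.61 days.

41.6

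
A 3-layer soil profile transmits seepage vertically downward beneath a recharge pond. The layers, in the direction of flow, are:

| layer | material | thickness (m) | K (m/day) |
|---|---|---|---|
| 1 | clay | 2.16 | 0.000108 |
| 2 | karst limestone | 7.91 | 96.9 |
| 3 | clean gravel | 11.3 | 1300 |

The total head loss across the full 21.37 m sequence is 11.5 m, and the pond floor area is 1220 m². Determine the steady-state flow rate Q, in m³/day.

0.701

Flow is perpendicular to layering, so the layers act in series and the equivalent K is the thickness-weighted harmonic mean.
Total thickness L = 2.16 + 7.91 + 11.3 = 21.37 m.
Σ(b_i/K_i) = 2.16/0.000108 + 7.91/96.9 + 11.3/1300 = 20000 d.
K_eq = L / Σ(b_i/K_i) = 21.37 / 20000 = 0.001068 m/day.
Q = K_eq · A · (Δh/L) = 0.001068 × 1220 × (11.5/21.37) = 0.7015 m³/day.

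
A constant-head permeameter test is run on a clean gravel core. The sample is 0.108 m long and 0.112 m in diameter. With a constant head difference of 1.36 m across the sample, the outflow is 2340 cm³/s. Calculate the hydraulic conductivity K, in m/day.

1630

Cross-sectional area A = π·(d/2)² = π × (0.112/2)² = 0.009852 m².
Convert discharge: 2340 cm³/s = 0.002340 m³/s.
Darcy's law rearranged: K = Q·L / (A·Δh) = 0.002340 × 0.108 / (0.009852 × 1.36) = 0.01886 m/s = 1630 m/day.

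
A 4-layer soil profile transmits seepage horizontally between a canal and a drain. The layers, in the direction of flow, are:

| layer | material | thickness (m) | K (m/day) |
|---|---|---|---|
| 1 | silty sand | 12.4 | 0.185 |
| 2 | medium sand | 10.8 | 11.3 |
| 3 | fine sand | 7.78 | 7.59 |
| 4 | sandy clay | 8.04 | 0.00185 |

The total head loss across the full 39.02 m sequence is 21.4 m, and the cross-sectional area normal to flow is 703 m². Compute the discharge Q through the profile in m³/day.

3.41

Flow is perpendicular to layering, so the layers act in series and the equivalent K is the thickness-weighted harmonic mean.
Total thickness L = 12.4 + 10.8 + 7.78 + 8.04 = 39.02 m.
Σ(b_i/K_i) = 12.4/0.185 + 10.8/11.3 + 7.78/7.59 + 8.04/0.00185 = 4415 d.
K_eq = L / Σ(b_i/K_i) = 39.02 / 4415 = 0.008838 m/day.
Q = K_eq · A · (Δh/L) = 0.008838 × 703 × (21.4/39.02) = 3.408 m³/day.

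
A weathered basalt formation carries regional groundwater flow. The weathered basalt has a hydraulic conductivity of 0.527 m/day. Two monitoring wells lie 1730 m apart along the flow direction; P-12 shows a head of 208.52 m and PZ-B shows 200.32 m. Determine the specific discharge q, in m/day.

0.00250

Hydraulic gradient i = (208.52 − 200.32) / 1730 = 8.2 / 1730 = 0.004740.
Specific discharge q = K · i = 0.5270 × 0.004740 = 0.002498 m/day.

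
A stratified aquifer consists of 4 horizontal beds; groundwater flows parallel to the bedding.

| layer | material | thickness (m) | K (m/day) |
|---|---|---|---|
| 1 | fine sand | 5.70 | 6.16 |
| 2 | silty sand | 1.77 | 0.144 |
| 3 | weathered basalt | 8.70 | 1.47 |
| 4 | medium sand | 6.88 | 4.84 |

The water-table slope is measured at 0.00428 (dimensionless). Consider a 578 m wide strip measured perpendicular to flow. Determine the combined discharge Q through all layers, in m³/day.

Flow is parallel to layering, so each bed carries its own Darcy discharge and the transmissivities add.
Σ(K_i·b_i) = 6.16×5.70 + 0.144×1.77 + 1.47×8.70 + 4.84×6.88 = 81.46 m²/day.
Hydraulic gradient i = 0.00428.
Q = Σ(K_i·b_i) · W · i = 81.46 × 578 × 0.004280 = 201.5 m³/day.

202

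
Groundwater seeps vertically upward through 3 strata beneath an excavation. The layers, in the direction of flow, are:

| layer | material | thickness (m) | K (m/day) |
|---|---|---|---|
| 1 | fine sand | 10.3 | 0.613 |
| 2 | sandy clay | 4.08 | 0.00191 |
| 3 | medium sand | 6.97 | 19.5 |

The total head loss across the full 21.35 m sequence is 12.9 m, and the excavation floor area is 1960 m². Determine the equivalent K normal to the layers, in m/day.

0.00992

Flow is perpendicular to layering, so the layers act in series and the equivalent K is the thickness-weighted harmonic mean.
Total thickness L = 10.3 + 4.08 + 6.97 = 21.35 m.
Σ(b_i/K_i) = 10.3/0.613 + 4.08/0.00191 + 6.97/19.5 = 2153 d.
K_eq = L / Σ(b_i/K_i) = 21.35 / 2153 = 0.009915 m/day.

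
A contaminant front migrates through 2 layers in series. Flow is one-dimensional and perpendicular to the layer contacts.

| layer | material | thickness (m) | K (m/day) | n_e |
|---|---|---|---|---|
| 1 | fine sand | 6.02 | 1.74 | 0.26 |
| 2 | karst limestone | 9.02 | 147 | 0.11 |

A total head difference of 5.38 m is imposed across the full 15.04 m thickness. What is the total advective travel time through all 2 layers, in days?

1.67

With flow normal to the layers, continuity requires the same specific discharge q through every layer.
Σ(b_i/K_i) = 6.02/1.74 + 9.02/147 = 3.521 d.
q = Δh / Σ(b_i/K_i) = 5.38 / 3.521 = 1.528 m/day.
In each layer the seepage velocity is v_i = q/n_i, so the layer transit time is t_i = b_i·n_i / q:
  layer 1 (fine sand): t_1 = 6.02 × 0.26 / 1.528 = 1.024 d
  layer 2 (karst limestone): t_2 = 9.02 × 0.11 / 1.528 = 0.6494 d
Total t = Σ t_i = 1.674 days.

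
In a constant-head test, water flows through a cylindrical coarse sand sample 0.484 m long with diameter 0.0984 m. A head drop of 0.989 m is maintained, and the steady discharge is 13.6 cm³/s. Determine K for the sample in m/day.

Cross-sectional area A = π·(d/2)² = π × (0.0984/2)² = 0.007605 m².
Convert discharge: 13.6 cm³/s = 1.360e-05 m³/s.
Darcy's law rearranged: K = Q·L / (A·Δh) = 1.360e-05 × 0.484 / (0.007605 × 0.989) = 0.0008752 m/s = 75.62 m/day.

75.6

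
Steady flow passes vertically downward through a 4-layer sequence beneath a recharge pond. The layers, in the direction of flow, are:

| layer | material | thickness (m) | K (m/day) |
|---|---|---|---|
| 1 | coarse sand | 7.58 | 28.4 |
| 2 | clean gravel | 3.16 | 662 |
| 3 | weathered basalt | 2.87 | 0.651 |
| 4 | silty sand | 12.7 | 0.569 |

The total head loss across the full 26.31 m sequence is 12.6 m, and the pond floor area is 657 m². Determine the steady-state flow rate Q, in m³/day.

307

Flow is perpendicular to layering, so the layers act in series and the equivalent K is the thickness-weighted harmonic mean.
Total thickness L = 7.58 + 3.16 + 2.87 + 12.7 = 26.31 m.
Σ(b_i/K_i) = 7.58/28.4 + 3.16/662 + 2.87/0.651 + 12.7/0.569 = 27.00 d.
K_eq = L / Σ(b_i/K_i) = 26.31 / 27.00 = 0.9744 m/day.
Q = K_eq · A · (Δh/L) = 0.9744 × 657 × (12.6/26.31) = 306.6 m³/day.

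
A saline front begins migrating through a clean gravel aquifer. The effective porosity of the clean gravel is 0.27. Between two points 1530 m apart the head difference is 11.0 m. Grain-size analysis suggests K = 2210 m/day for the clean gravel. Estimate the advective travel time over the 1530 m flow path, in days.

Hydraulic gradient i = Δh / L = 11.0 / 1530 = 0.007190.
Darcy flux q = K · i = 2210 × 0.007190 = 15.89 m/day.
Seepage velocity v = q / n_e = 15.89 / 0.27 = 58.85 m/day.
Travel time t = L / v = 1530 / 58.85 = 26.00 days.

26.0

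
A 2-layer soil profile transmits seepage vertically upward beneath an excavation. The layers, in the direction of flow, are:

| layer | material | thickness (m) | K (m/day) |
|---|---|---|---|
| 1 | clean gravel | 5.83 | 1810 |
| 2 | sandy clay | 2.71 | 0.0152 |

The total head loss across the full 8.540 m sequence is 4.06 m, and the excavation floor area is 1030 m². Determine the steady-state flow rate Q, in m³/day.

23.5

Flow is perpendicular to layering, so the layers act in series and the equivalent K is the thickness-weighted harmonic mean.
Total thickness L = 5.83 + 2.71 = 8.540 m.
Σ(b_i/K_i) = 5.83/1810 + 2.71/0.0152 = 178.3 d.
K_eq = L / Σ(b_i/K_i) = 8.540 / 178.3 = 0.04790 m/day.
Q = K_eq · A · (Δh/L) = 0.04790 × 1030 × (4.06/8.540) = 23.45 m³/day.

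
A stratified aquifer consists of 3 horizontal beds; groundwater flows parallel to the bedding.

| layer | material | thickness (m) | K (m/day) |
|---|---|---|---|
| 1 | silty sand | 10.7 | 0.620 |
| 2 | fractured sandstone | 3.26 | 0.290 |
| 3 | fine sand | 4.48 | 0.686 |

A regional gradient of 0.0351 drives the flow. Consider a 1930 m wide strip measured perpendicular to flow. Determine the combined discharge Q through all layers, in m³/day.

Flow is parallel to layering, so each bed carries its own Darcy discharge and the transmissivities add.
Σ(K_i·b_i) = 0.620×10.7 + 0.290×3.26 + 0.686×4.48 = 10.65 m²/day.
Hydraulic gradient i = 0.0351.
Q = Σ(K_i·b_i) · W · i = 10.65 × 1930 × 0.03510 = 721.6 m³/day.

722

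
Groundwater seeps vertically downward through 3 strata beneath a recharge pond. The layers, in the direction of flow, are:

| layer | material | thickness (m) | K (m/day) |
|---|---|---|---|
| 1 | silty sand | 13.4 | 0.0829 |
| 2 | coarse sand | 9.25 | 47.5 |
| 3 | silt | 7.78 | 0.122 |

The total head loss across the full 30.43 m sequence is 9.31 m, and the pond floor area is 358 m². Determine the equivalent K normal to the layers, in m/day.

Flow is perpendicular to layering, so the layers act in series and the equivalent K is the thickness-weighted harmonic mean.
Total thickness L = 13.4 + 9.25 + 7.78 = 30.43 m.
Σ(b_i/K_i) = 13.4/0.0829 + 9.25/47.5 + 7.78/0.122 = 225.6 d.
K_eq = L / Σ(b_i/K_i) = 30.43 / 225.6 = 0.1349 m/day.

0.135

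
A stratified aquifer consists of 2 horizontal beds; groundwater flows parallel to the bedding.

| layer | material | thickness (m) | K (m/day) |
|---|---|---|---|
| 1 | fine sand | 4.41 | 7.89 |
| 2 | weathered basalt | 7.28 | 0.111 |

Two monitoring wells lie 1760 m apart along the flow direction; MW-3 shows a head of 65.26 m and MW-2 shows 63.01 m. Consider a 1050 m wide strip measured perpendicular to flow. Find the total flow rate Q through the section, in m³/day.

47.8

Flow is parallel to layering, so each bed carries its own Darcy discharge and the transmissivities add.
Σ(K_i·b_i) = 7.89×4.41 + 0.111×7.28 = 35.60 m²/day.
Hydraulic gradient i = (65.26 − 63.01) / 1760 = 2.25 / 1760 = 0.001278.
Q = Σ(K_i·b_i) · W · i = 35.60 × 1050 × 0.001278 = 47.79 m³/day.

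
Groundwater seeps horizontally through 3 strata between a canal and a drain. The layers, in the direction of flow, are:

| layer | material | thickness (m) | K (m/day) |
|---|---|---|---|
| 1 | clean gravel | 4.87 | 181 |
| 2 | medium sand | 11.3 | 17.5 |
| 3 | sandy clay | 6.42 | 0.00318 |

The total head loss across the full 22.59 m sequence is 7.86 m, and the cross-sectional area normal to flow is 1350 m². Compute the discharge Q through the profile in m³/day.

Flow is perpendicular to layering, so the layers act in series and the equivalent K is the thickness-weighted harmonic mean.
Total thickness L = 4.87 + 11.3 + 6.42 = 22.59 m.
Σ(b_i/K_i) = 4.87/181 + 11.3/17.5 + 6.42/0.00318 = 2020 d.
K_eq = L / Σ(b_i/K_i) = 22.59 / 2020 = 0.01119 m/day.
Q = K_eq · A · (Δh/L) = 0.01119 × 1350 × (7.86/22.59) = 5.254 m³/day.

5.25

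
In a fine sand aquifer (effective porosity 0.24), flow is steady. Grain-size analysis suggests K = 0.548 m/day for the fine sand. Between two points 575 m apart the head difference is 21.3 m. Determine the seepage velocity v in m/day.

0.0846

Hydraulic gradient i = Δh / L = 21.3 / 575 = 0.03704.
Darcy flux q = K · i = 0.5480 × 0.03704 = 0.02030 m/day.
Seepage velocity v = q / n_e = 0.02030 / 0.24 = 0.08458 m/day.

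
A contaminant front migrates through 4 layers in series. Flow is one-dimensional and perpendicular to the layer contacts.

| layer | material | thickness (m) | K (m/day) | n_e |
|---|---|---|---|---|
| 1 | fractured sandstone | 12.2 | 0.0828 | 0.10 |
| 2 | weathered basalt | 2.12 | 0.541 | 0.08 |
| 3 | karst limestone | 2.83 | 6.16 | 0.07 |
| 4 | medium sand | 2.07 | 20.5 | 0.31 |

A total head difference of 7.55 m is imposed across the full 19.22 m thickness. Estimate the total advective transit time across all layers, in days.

With flow normal to the layers, continuity requires the same specific discharge q through every layer.
Σ(b_i/K_i) = 12.2/0.0828 + 2.12/0.541 + 2.83/6.16 + 2.07/20.5 = 151.8 d.
q = Δh / Σ(b_i/K_i) = 7.55 / 151.8 = 0.04973 m/day.
In each layer the seepage velocity is v_i = q/n_i, so the layer transit time is t_i = b_i·n_i / q:
  layer 1 (fractured sandstone): t_1 = 12.2 × 0.10 / 0.04973 = 24.53 d
  layer 2 (weathered basalt): t_2 = 2.12 × 0.08 / 0.04973 = 3.410 d
  layer 3 (karst limestone): t_3 = 2.83 × 0.07 / 0.04973 = 3.984 d
  layer 4 (medium sand): t_4 = 2.07 × 0.31 / 0.04973 = 12.90 d
Total t = Σ t_i = 44.83 days.

44.8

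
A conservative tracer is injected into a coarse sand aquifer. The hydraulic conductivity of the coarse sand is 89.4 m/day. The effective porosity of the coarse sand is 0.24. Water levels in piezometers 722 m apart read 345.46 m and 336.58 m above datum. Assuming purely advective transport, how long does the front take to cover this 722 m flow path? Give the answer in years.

Hydraulic gradient i = (345.46 − 336.58) / 722 = 8.88 / 722 = 0.01230.
Darcy flux q = K · i = 89.40 × 0.01230 = 1.100 m/day.
Seepage velocity v = q / n_e = 1.100 / 0.24 = 4.581 m/day.
Travel time t = L / v = 722 / 4.581 = 157.6 days = 0.4315 years.

0.431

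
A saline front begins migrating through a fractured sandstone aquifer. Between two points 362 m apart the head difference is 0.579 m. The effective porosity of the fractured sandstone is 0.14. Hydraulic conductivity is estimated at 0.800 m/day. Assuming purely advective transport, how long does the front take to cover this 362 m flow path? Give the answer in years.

108

Hydraulic gradient i = Δh / L = 0.579 / 362 = 0.001599.
Darcy flux q = K · i = 0.8000 × 0.001599 = 0.001280 m/day.
Seepage velocity v = q / n_e = 0.001280 / 0.14 = 0.009140 m/day.
Travel time t = L / v = 362 / 0.009140 = 39607 days = 108.4 years.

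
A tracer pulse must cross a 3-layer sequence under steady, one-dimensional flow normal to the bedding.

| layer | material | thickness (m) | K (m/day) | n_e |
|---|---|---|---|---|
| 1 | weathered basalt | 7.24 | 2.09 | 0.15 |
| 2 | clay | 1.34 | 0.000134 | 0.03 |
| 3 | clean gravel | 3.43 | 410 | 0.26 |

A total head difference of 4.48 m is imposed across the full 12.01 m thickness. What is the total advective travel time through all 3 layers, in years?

12.3

With flow normal to the layers, continuity requires the same specific discharge q through every layer.
Σ(b_i/K_i) = 7.24/2.09 + 1.34/0.000134 + 3.43/410 = 10003 d.
q = Δh / Σ(b_i/K_i) = 4.48 / 10003 = 0.0004478 m/day.
In each layer the seepage velocity is v_i = q/n_i, so the layer transit time is t_i = b_i·n_i / q:
  layer 1 (weathered basalt): t_1 = 7.24 × 0.15 / 0.0004478 = 2425 d
  layer 2 (clay): t_2 = 1.34 × 0.03 / 0.0004478 = 89.76 d
  layer 3 (clean gravel): t_3 = 3.43 × 0.26 / 0.0004478 = 1991 d
Total t = Σ t_i = 4506 days = 12.34 years.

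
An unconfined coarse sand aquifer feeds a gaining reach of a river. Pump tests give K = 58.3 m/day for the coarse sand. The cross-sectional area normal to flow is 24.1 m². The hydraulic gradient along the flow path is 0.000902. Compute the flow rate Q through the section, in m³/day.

Hydraulic gradient i = 0.000902.
Darcy's law: Q = K · A · i = 58.30 × 24.10 × 0.0009020 = 1.267 m³/day.

1.27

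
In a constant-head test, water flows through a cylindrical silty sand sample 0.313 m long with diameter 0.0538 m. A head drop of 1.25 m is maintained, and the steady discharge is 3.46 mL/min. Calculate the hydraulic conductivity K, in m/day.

Cross-sectional area A = π·(d/2)² = π × (0.0538/2)² = 0.002273 m².
Convert discharge: 3.46 mL/min = 5.767e-08 m³/s.
Darcy's law rearranged: K = Q·L / (A·Δh) = 5.767e-08 × 0.313 / (0.002273 × 1.25) = 6.352e-06 m/s = 0.5488 m/day.

0.549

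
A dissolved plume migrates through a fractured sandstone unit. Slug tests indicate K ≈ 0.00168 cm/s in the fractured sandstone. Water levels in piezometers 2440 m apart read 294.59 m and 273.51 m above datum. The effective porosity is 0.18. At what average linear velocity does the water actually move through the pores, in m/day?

Convert K: 0.00168 cm/s × 864 = 1.452 m/day.
Hydraulic gradient i = (294.59 − 273.51) / 2440 = 21.08 / 2440 = 0.008639.
Darcy flux q = K · i = 1.452 × 0.008639 = 0.01254 m/day.
Seepage velocity v = q / n_e = 0.01254 / 0.18 = 0.06967 m/day.

0.0697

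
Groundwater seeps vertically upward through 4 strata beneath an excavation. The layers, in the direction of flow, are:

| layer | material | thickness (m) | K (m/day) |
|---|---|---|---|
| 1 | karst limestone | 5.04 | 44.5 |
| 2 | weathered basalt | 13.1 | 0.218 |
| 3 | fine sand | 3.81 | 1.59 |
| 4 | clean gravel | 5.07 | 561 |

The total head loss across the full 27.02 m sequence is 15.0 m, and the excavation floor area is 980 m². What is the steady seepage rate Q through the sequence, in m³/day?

235

Flow is perpendicular to layering, so the layers act in series and the equivalent K is the thickness-weighted harmonic mean.
Total thickness L = 5.04 + 13.1 + 3.81 + 5.07 = 27.02 m.
Σ(b_i/K_i) = 5.04/44.5 + 13.1/0.218 + 3.81/1.59 + 5.07/561 = 62.61 d.
K_eq = L / Σ(b_i/K_i) = 27.02 / 62.61 = 0.4316 m/day.
Q = K_eq · A · (Δh/L) = 0.4316 × 980 × (15.0/27.02) = 234.8 m³/day.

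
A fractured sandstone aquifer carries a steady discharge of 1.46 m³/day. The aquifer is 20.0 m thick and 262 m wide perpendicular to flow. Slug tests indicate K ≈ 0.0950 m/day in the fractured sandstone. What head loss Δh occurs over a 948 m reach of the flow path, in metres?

2.78

Cross-sectional area A = 262 × 20.0 = 5240 m².
From Q = K·A·i, i = Q / (K·A) = 1.46 / (0.09500 × 5240) = 0.002933.
Head loss Δh = i · L = 0.002933 × 948 = 2.780 m.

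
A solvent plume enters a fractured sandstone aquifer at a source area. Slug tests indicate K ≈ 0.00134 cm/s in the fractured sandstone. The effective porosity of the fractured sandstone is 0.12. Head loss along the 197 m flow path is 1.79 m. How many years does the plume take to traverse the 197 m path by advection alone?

6.15

Convert K: 0.00134 cm/s × 864 = 1.158 m/day.
Hydraulic gradient i = Δh / L = 1.79 / 197 = 0.009086.
Darcy flux q = K · i = 1.158 × 0.009086 = 0.01052 m/day.
Seepage velocity v = q / n_e = 0.01052 / 0.12 = 0.08766 m/day.
Travel time t = L / v = 197 / 0.08766 = 2247 days = 6.153 years.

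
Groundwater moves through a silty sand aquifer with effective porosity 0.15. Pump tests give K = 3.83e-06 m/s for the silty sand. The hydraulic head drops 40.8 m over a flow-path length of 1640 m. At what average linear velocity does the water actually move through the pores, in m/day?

Convert K: 3.83e-06 m/s × 86400 = 0.3309 m/day.
Hydraulic gradient i = Δh / L = 40.8 / 1640 = 0.02488.
Darcy flux q = K · i = 0.3309 × 0.02488 = 0.008232 m/day.
Seepage velocity v = q / n_e = 0.008232 / 0.15 = 0.05488 m/day.

0.0549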